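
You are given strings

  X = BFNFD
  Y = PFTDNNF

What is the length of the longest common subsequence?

3

Let dp[i][j] be the LCS length of the first i characters of X and the first j characters of Y. dp[i][j] = dp[i-1][j-1]+1 when the i-th and j-th characters match, else max(dp[i-1][j], dp[i][j-1]).
    ·  P  F  T  D  N  N  F
 ·  0  0  0  0  0  0  0  0
 B  0  0  0  0  0  0  0  0
 F  0  0  1  1  1  1  1  1
 N  0  0  1  1  1  2  2  2
 F  0  0  1  1  1  2  2  3
 D  0  0  1  1  2  2  2  3
dp[5][7] = 3. One LCS (by backtracking along matches): FNF.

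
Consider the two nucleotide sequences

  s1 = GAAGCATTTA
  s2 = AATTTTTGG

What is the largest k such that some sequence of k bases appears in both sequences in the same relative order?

Match A at s1[2]=s2[1]; then A at s1[3]=s2[2]; then T at s1[7]=s2[5]; then T at s1[8]=s2[6]; then T at s1[9]=s2[7] — 5 bases in the same relative order in both. Since dp[10][9] = 5, nothing longer is possible.

5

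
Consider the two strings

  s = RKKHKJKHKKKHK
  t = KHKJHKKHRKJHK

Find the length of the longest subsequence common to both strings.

One common subsequence of length 10: K (s #3, t #1), then H (s #4, t #2), then K (s #5, t #3), then J (s #6, t #4), then H (s #8, t #5), then K (s #9, t #6), then K (s #10, t #7), then K (s #11, t #10), then H (s #12, t #12), then K (s #13, t #13), and the DP table's final entry dp[13][13] is also 10, so no common subsequence is longer.

10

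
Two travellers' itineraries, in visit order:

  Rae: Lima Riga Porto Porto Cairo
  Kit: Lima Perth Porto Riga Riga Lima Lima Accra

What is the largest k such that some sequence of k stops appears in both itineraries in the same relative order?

Taking Lima [1,1], then Riga [2,5] gives a common subsequence of length 2. dp[5][8] = 2 confirms this is the maximum.

2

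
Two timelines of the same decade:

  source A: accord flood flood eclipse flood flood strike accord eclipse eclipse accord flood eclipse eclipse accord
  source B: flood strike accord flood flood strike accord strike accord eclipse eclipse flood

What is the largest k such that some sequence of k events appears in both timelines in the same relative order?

8

One common subsequence of length 8: accord [1,3], flood [2,4], flood [3,5], strike [7,8], accord [8,9], eclipse [9,10], eclipse [10,11], flood [12,12]. dp[15][12] = 8 confirms this is the maximum.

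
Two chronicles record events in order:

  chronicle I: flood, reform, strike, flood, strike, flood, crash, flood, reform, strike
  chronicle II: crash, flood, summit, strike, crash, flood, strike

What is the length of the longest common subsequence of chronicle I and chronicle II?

One common subsequence of length 5: flood at chronicle I[1]=chronicle II[2]; then strike at chronicle I[5]=chronicle II[4]; then crash at chronicle I[7]=chronicle II[5]; then flood at chronicle I[8]=chronicle II[6]; then strike at chronicle I[10]=chronicle II[7]. dp[10][7] = 5 confirms this is the maximum.

5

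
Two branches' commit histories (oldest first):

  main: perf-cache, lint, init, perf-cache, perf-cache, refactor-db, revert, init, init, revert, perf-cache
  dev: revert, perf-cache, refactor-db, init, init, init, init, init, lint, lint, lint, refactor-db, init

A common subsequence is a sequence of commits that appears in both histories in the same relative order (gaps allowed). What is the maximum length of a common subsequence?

4

Match perf-cache at main[1]=dev[2] → lint at main[2]=dev[11] → refactor-db at main[6]=dev[12] → init at main[9]=dev[13] — 4 commits in the same relative order in both. Since dp[11][13] = 4, nothing longer is possible.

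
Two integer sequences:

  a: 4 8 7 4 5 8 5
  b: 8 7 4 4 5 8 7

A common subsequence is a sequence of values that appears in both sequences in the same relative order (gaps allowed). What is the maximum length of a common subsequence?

5

Let dp[i][j] be the LCS length of the first i values of a and the first j values of b. dp[i][j] = dp[i-1][j-1]+1 when the i-th and j-th values match, else max(dp[i-1][j], dp[i][j-1]).
    ·  8  7  4  4  5  8  7
 ·  0  0  0  0  0  0  0  0
 4  0  0  0  1  1  1  1  1
 8  0  1  1  1  1  1  2  2
 7  0  1  2  2  2  2  2  3
 4  0  1  2  3  3  3  3  3
 5  0  1  2  3  3  4  4  4
 8  0  1  2  3  3  4  5  5
 5  0  1  2  3  3  4  5  5
dp[7][7] = 5. One LCS (by backtracking along matches): 8, 7, 4, 5, 8.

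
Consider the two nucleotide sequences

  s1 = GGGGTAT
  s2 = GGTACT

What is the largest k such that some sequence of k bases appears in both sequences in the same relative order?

5

Let dp[i][j] be the LCS length of the first i bases of s1 and the first j bases of s2. dp[i][j] = dp[i-1][j-1]+1 when the i-th and j-th bases match, else max(dp[i-1][j], dp[i][j-1]).
    ·  G  G  T  A  C  T
 ·  0  0  0  0  0  0  0
 G  0  1  1  1  1  1  1
 G  0  1  2  2  2  2  2
 G  0  1  2  2  2  2  2
 G  0  1  2  2  2  2  2
 T  0  1  2  3  3  3  3
 A  0  1  2  3  4  4  4
 T  0  1  2  3  4  4  5
dp[7][6] = 5. One LCS (by backtracking along matches): GGTAT.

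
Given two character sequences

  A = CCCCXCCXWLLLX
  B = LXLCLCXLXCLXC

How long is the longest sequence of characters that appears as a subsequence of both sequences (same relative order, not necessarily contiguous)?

7

Match X (A #5, B #2); then C (A #6, B #4); then C (A #7, B #6); then X (A #8, B #7); then L (A #10, B #8); then L (A #12, B #11); then X (A #13, B #12) — 7 characters in the same relative order in both. Since dp[13][13] = 7, nothing longer is possible.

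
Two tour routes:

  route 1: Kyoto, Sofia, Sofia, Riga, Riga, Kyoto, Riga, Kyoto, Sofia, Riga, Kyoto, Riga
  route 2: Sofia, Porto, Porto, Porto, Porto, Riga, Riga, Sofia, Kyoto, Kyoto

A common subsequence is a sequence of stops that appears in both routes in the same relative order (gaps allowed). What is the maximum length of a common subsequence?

5

One common subsequence of length 5: Sofia at route 1[2]=route 2[1], then Riga at route 1[4]=route 2[6], then Riga at route 1[5]=route 2[7], then Kyoto at route 1[8]=route 2[9], then Kyoto at route 1[11]=route 2[10], and the DP table's final entry dp[12][10] is also 5, so no common subsequence is longer.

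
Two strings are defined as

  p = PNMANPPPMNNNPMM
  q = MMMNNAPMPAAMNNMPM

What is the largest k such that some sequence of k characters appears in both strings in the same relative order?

9

One common subsequence of length 9: N [2,5] → A [4,6] → P [6,7] → P [7,9] → M [9,12] → N [10,13] → N [11,14] → P [13,16] → M [15,17]. Since dp[15][17] = 9, nothing longer is possible.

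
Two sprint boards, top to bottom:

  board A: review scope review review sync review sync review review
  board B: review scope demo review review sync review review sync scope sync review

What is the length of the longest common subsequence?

Pick review at board A[1]=board B[1] → scope at board A[2]=board B[2] → review at board A[3]=board B[4] → review at board A[4]=board B[5] → sync at board A[5]=board B[6] → review at board A[6]=board B[8] → sync at board A[7]=board B[11] → review at board A[9]=board B[12]; all 8 tasks appear in both, in order, and the DP table's final entry dp[9][12] is also 8, so no common subsequence is longer.

8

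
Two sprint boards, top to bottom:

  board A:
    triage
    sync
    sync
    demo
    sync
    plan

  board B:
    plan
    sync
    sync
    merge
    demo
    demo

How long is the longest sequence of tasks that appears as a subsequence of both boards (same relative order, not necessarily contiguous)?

3

One common subsequence of length 3: sync [2,2], then sync [3,3], then demo [4,6]. Since dp[6][6] = 3, nothing longer is possible.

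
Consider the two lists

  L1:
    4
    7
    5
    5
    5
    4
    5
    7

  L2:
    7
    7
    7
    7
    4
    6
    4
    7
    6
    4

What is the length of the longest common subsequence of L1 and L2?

3

Let dp[i][j] be the LCS length of the first i values of L1 and the first j values of L2. dp[i][j] = dp[i-1][j-1]+1 when the i-th and j-th values match, else max(dp[i-1][j], dp[i][j-1]).
    ·  7  7  7  7  4  6  4  7  6  4
 ·  0  0  0  0  0  0  0  0  0  0  0
 4  0  0  0  0  0  1  1  1  1  1  1
 7  0  1  1  1  1  1  1  1  2  2  2
 5  0  1  1  1  1  1  1  1  2  2  2
 5  0  1  1  1  1  1  1  1  2  2  2
 5  0  1  1  1  1  1  1  1  2  2  2
 4  0  1  1  1  1  2  2  2  2  2  3
 5  0  1  1  1  1  2  2  2  2  2  3
 7  0  1  2  2  2  2  2  2  3  3  3
dp[8][10] = 3. One LCS (by backtracking along matches): 4, 7, 4.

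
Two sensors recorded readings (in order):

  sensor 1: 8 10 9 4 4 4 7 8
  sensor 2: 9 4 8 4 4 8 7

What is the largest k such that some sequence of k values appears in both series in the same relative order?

Let dp[i][j] be the LCS length of the first i values of sensor 1 and the first j values of sensor 2. dp[i][j] = dp[i-1][j-1]+1 when the i-th and j-th values match, else max(dp[i-1][j], dp[i][j-1]).
    ·  9  4  8  4  4  8  7
 ·  0  0  0  0  0  0  0  0
 8  0  0  0  1  1  1  1  1
10  0  0  0  1  1  1  1  1
 9  0  1  1  1  1  1  1  1
 4  0  1  2  2  2  2  2  2
 4  0  1  2  2  3  3  3  3
 4  0  1  2  2  3  4  4  4
 7  0  1  2  2  3  4  4  5
 8  0  1  2  3  3  4  5  5
dp[8][7] = 5. One LCS (by backtracking along matches): 9, 4, 4, 4, 7.

5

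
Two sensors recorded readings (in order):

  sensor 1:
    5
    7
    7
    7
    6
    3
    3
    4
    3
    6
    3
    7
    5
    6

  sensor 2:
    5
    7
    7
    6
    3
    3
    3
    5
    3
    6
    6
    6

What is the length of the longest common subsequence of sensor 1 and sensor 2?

Taking 5 at sensor 1[1]=sensor 2[1] → 7 at sensor 1[3]=sensor 2[2] → 7 at sensor 1[4]=sensor 2[3] → 6 at sensor 1[5]=sensor 2[4] → 3 at sensor 1[6]=sensor 2[6] → 3 at sensor 1[7]=sensor 2[7] → 3 at sensor 1[9]=sensor 2[9] → 6 at sensor 1[10]=sensor 2[11] → 6 at sensor 1[14]=sensor 2[12] gives a common subsequence of length 9. Since dp[14][12] = 9, nothing longer is possible.

9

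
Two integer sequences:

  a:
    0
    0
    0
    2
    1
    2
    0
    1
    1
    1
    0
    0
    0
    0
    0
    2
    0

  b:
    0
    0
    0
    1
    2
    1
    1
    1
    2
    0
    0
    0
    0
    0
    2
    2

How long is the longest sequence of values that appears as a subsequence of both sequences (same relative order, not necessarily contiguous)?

14

Pick 0 (a #1, b #1) → 0 (a #2, b #2) → 0 (a #3, b #3) → 1 (a #5, b #4) → 2 (a #6, b #5) → 1 (a #8, b #6) → 1 (a #9, b #7) → 1 (a #10, b #8) → 0 (a #11, b #10) → 0 (a #12, b #11) → 0 (a #13, b #12) → 0 (a #14, b #13) → 0 (a #15, b #14) → 2 (a #16, b #16); all 14 values appear in both, in order. The LCS DP gives dp[17][16] = 14, so this is optimal.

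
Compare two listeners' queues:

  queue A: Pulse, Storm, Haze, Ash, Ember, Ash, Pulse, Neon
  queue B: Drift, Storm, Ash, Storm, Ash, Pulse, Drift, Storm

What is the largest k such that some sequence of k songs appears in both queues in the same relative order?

Match Storm [2,2], Ash [4,3], Ash [6,5], Pulse [7,6] — 4 songs in the same relative order in both, and the DP table's final entry dp[8][8] is also 4, so no common subsequence is longer.

4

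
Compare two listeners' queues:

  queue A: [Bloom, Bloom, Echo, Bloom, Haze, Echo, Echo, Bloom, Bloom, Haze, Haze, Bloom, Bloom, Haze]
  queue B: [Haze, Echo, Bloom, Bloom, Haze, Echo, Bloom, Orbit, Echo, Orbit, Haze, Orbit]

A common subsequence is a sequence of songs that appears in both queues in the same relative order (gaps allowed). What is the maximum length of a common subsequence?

7

One common subsequence of length 7: Haze (queue A #5, queue B #1); then Echo (queue A #7, queue B #2); then Bloom (queue A #8, queue B #3); then Bloom (queue A #9, queue B #4); then Haze (queue A #10, queue B #5); then Bloom (queue A #12, queue B #7); then Haze (queue A #14, queue B #11). dp[14][12] = 7 confirms this is the maximum.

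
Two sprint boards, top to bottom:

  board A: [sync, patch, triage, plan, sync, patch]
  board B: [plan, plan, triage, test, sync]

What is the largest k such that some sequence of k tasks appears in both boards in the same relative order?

2

Match triage [3,3], sync [5,5] — 2 tasks in the same relative order in both. The LCS DP gives dp[6][5] = 2, so this is optimal.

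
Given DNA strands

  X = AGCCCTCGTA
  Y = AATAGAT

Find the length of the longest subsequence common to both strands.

Taking A at X[1]=Y[2]; then T at X[6]=Y[3]; then G at X[8]=Y[5]; then T at X[9]=Y[7] gives a common subsequence of length 4, and the DP table's final entry dp[10][7] is also 4, so no common subsequence is longer.

4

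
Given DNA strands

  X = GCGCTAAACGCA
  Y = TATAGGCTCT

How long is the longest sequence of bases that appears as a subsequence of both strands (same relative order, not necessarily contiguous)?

Let dp[i][j] be the LCS length of the first i bases of X and the first j bases of Y. dp[i][j] = dp[i-1][j-1]+1 when the i-th and j-th bases match, else max(dp[i-1][j], dp[i][j-1]).
    ·  T  A  T  A  G  G  C  T  C  T
 ·  0  0  0  0  0  0  0  0  0  0  0
 G  0  0  0  0  0  1  1  1  1  1  1
 C  0  0  0  0  0  1  1  2  2  2  2
 G  0  0  0  0  0  1  2  2  2  2  2
 C  0  0  0  0  0  1  2  3  3  3  3
 T  0  1  1  1  1  1  2  3  4  4  4
 A  0  1  2  2  2  2  2  3  4  4  4
 A  0  1  2  2  3  3  3  3  4  4  4
 A  0  1  2  2  3  3  3  3  4  4  4
 C  0  1  2  2  3  3  3  4  4  5  5
 G  0  1  2  2  3  4  4  4  4  5  5
 C  0  1  2  2  3  4  4  5  5  5  5
 A  0  1  2  2  3  4  4  5  5  5  5
dp[12][10] = 5. One LCS (by backtracking along matches): GGCTC.

5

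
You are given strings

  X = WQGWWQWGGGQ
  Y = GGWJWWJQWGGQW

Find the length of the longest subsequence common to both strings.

One common subsequence of length 8: W [1,3] → W [4,5] → W [5,6] → Q [6,8] → W [7,9] → G [9,10] → G [10,11] → Q [11,12]. dp[11][13] = 8 confirms this is the maximum.

8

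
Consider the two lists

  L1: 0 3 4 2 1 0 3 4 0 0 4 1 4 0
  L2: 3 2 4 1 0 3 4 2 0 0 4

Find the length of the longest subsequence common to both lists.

One common subsequence of length 9: 3 [2,1] → 4 [3,3] → 1 [5,4] → 0 [6,5] → 3 [7,6] → 4 [8,7] → 0 [9,9] → 0 [10,10] → 4 [13,11]. Since dp[14][11] = 9, nothing longer is possible.

9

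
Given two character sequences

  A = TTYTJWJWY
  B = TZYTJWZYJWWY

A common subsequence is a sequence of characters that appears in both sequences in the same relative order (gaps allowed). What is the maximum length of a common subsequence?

Taking T at A[1]=B[1], Y at A[3]=B[3], T at A[4]=B[4], J at A[5]=B[5], W at A[6]=B[6], J at A[7]=B[9], W at A[8]=B[11], Y at A[9]=B[12] gives a common subsequence of length 8. Since dp[9][12] = 8, nothing longer is possible.

8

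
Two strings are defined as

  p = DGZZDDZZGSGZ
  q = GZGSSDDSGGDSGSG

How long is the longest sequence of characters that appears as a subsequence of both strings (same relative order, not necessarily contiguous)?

Match G at p[2]=q[1] → Z at p[3]=q[2] → D at p[5]=q[7] → D at p[6]=q[11] → G at p[9]=q[13] → S at p[10]=q[14] → G at p[11]=q[15] — 7 characters in the same relative order in both. The LCS DP gives dp[12][15] = 7, so this is optimal.

7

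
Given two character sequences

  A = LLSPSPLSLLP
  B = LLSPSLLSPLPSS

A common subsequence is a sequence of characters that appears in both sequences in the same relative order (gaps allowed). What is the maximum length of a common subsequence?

9

Let dp[i][j] be the LCS length of the first i characters of A and the first j characters of B. dp[i][j] = dp[i-1][j-1]+1 when the i-th and j-th characters match, else max(dp[i-1][j], dp[i][j-1]).
    ·  L  L  S  P  S  L  L  S  P  L  P  S  S
 ·  0  0  0  0  0  0  0  0  0  0  0  0  0  0
 L  0  1  1  1  1  1  1  1  1  1  1  1  1  1
 L  0  1  2  2  2  2  2  2  2  2  2  2  2  2
 S  0  1  2  3  3  3  3  3  3  3  3  3  3  3
 P  0  1  2  3  4  4  4  4  4  4  4  4  4  4
 S  0  1  2  3  4  5  5  5  5  5  5  5  5  5
 P  0  1  2  3  4  5  5  5  5  6  6  6  6  6
 L  0  1  2  3  4  5  6  6  6  6  7  7  7  7
 S  0  1  2  3  4  5  6  6  7  7  7  7  8  8
 L  0  1  2  3  4  5  6  7  7  7  8  8  8  8
 L  0  1  2  3  4  5  6  7  7  7  8  8  8  8
 P  0  1  2  3  4  5  6  7  7  8  8  9  9  9
dp[11][13] = 9. One LCS (by backtracking along matches): LLSPSLSLP.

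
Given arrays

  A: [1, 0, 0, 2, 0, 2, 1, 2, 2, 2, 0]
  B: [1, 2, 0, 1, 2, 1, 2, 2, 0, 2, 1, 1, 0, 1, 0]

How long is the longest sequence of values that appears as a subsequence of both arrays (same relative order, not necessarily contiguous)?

9

Pick 1 at A[1]=B[1]; then 2 at A[4]=B[2]; then 0 at A[5]=B[3]; then 2 at A[6]=B[5]; then 1 at A[7]=B[6]; then 2 at A[8]=B[7]; then 2 at A[9]=B[8]; then 2 at A[10]=B[10]; then 0 at A[11]=B[15]; all 9 values appear in both, in order. Since dp[11][15] = 9, nothing longer is possible.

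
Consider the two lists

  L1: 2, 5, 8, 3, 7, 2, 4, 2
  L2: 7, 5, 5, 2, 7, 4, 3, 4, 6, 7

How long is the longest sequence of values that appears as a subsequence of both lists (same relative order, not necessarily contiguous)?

Let dp[i][j] be the LCS length of the first i values of L1 and the first j values of L2. dp[i][j] = dp[i-1][j-1]+1 when the i-th and j-th values match, else max(dp[i-1][j], dp[i][j-1]).
    ·  7  5  5  2  7  4  3  4  6  7
 ·  0  0  0  0  0  0  0  0  0  0  0
 2  0  0  0  0  1  1  1  1  1  1  1
 5  0  0  1  1  1  1  1  1  1  1  1
 8  0  0  1  1  1  1  1  1  1  1  1
 3  0  0  1  1  1  1  1  2  2  2  2
 7  0  1  1  1  1  2  2  2  2  2  3
 2  0  1  1  1  2  2  2  2  2  2  3
 4  0  1  1  1  2  2  3  3  3  3  3
 2  0  1  1  1  2  2  3  3  3  3  3
dp[8][10] = 3. One LCS (by backtracking along matches): 2, 3, 7.

3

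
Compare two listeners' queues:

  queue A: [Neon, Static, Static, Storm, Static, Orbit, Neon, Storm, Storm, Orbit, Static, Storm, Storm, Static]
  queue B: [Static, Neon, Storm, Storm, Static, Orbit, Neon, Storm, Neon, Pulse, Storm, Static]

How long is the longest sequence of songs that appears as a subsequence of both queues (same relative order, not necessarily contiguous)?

8

Pick Neon at queue A[1]=queue B[2], Storm at queue A[4]=queue B[4], Static at queue A[5]=queue B[5], Orbit at queue A[6]=queue B[6], Neon at queue A[7]=queue B[7], Storm at queue A[8]=queue B[8], Storm at queue A[13]=queue B[11], Static at queue A[14]=queue B[12]; all 8 songs appear in both, in order. Since dp[14][12] = 8, nothing longer is possible.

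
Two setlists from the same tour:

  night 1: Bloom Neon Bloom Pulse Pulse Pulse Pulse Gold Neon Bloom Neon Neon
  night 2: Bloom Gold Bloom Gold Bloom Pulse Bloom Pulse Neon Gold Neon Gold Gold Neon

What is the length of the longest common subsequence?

7

Pick Bloom (night 1 #1, night 2 #3), Bloom (night 1 #3, night 2 #5), Pulse (night 1 #4, night 2 #6), Pulse (night 1 #5, night 2 #8), Gold (night 1 #8, night 2 #10), Neon (night 1 #9, night 2 #11), Neon (night 1 #12, night 2 #14); all 7 songs appear in both, in order, and the DP table's final entry dp[12][14] is also 7, so no common subsequence is longer.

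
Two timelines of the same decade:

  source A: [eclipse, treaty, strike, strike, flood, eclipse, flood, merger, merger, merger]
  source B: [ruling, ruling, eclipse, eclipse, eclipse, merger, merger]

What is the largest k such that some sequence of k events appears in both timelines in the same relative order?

Pick eclipse at source A[1]=source B[4]; then eclipse at source A[6]=source B[5]; then merger at source A[9]=source B[6]; then merger at source A[10]=source B[7]; all 4 events appear in both, in order. The LCS DP gives dp[10][7] = 4, so this is optimal.

4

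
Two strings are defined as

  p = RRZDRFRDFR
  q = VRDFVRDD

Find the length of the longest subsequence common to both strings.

Let dp[i][j] be the LCS length of the first i characters of p and the first j characters of q. dp[i][j] = dp[i-1][j-1]+1 when the i-th and j-th characters match, else max(dp[i-1][j], dp[i][j-1]).
    ·  V  R  D  F  V  R  D  D
 ·  0  0  0  0  0  0  0  0  0
 R  0  0  1  1  1  1  1  1  1
 R  0  0  1  1  1  1  2  2  2
 Z  0  0  1  1  1  1  2  2  2
 D  0  0  1  2  2  2  2  3  3
 R  0  0  1  2  2  2  3  3  3
 F  0  0  1  2  3  3  3  3  3
 R  0  0  1  2  3  3  4  4  4
 D  0  0  1  2  3  3  4  5  5
 F  0  0  1  2  3  3  4  5  5
 R  0  0  1  2  3  3  4  5  5
dp[10][8] = 5. One LCS (by backtracking along matches): RDFRD.

5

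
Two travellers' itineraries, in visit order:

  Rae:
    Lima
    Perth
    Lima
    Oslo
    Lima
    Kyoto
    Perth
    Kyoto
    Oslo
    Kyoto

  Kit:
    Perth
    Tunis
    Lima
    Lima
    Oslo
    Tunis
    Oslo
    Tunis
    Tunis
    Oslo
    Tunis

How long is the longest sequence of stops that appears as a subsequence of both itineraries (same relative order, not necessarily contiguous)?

4

Match Lima at Rae[1]=Kit[3] → Lima at Rae[3]=Kit[4] → Oslo at Rae[4]=Kit[7] → Oslo at Rae[9]=Kit[10] — 4 stops in the same relative order in both. dp[10][11] = 4 confirms this is the maximum.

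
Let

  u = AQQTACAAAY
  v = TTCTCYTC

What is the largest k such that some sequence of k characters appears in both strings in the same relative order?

Let dp[i][j] be the LCS length of the first i characters of u and the first j characters of v. dp[i][j] = dp[i-1][j-1]+1 when the i-th and j-th characters match, else max(dp[i-1][j], dp[i][j-1]).
    ·  T  T  C  T  C  Y  T  C
 ·  0  0  0  0  0  0  0  0  0
 A  0  0  0  0  0  0  0  0  0
 Q  0  0  0  0  0  0  0  0  0
 Q  0  0  0  0  0  0  0  0  0
 T  0  1  1  1  1  1  1  1  1
 A  0  1  1  1  1  1  1  1  1
 C  0  1  1  2  2  2  2  2  2
 A  0  1  1  2  2  2  2  2  2
 A  0  1  1  2  2  2  2  2  2
 A  0  1  1  2  2  2  2  2  2
 Y  0  1  1  2  2  2  3  3  3
dp[10][8] = 3. One LCS (by backtracking along matches): TCY.

3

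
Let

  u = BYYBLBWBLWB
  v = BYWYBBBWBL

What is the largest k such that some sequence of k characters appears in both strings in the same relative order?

Pick B at u[1]=v[1]; then Y at u[2]=v[2]; then Y at u[3]=v[4]; then B at u[4]=v[6]; then B at u[6]=v[7]; then W at u[7]=v[8]; then B at u[8]=v[9]; then L at u[9]=v[10]; all 8 characters appear in both, in order. Since dp[11][10] = 8, nothing longer is possible.

8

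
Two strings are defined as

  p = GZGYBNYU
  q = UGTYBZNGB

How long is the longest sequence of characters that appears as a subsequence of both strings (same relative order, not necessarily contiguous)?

4

Taking G (p #1, q #2), Z (p #2, q #6), G (p #3, q #8), B (p #5, q #9) gives a common subsequence of length 4. The LCS DP gives dp[8][9] = 4, so this is optimal.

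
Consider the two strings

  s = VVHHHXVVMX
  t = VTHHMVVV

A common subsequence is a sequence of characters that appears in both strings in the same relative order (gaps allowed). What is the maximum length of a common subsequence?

5

Pick V at s[1]=t[1]; then H at s[3]=t[3]; then H at s[4]=t[4]; then V at s[7]=t[7]; then V at s[8]=t[8]; all 5 characters appear in both, in order, and the DP table's final entry dp[10][8] is also 5, so no common subsequence is longer.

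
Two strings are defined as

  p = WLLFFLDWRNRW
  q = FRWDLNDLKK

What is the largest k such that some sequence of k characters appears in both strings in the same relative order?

3

Taking W (p #1, q #3), then L (p #2, q #5), then L (p #3, q #8) gives a common subsequence of length 3. Since dp[12][10] = 3, nothing longer is possible.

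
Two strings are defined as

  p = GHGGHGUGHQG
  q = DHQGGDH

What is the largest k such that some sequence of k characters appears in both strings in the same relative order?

4

Match H at p[2]=q[2], G at p[3]=q[4], G at p[4]=q[5], H at p[9]=q[7] — 4 characters in the same relative order in both. Since dp[11][7] = 4, nothing longer is possible.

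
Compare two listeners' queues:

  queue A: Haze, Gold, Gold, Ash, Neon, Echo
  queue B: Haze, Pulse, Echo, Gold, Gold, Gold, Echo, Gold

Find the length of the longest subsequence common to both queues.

One common subsequence of length 4: Haze [1,1]; then Gold [2,5]; then Gold [3,6]; then Echo [6,7], and the DP table's final entry dp[6][8] is also 4, so no common subsequence is longer.

4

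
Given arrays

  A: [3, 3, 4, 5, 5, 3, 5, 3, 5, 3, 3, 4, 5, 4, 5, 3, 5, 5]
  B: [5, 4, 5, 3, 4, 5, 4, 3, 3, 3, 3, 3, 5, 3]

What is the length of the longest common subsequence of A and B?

9

One common subsequence of length 9: 3 [2,4] → 4 [3,5] → 5 [4,6] → 3 [6,9] → 3 [8,10] → 3 [10,11] → 3 [11,12] → 5 [15,13] → 3 [16,14]. The LCS DP gives dp[18][14] = 9, so this is optimal.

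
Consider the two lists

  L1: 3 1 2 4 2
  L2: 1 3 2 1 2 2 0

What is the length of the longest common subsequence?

Match 3 (L1 #1, L2 #2), 1 (L1 #2, L2 #4), 2 (L1 #3, L2 #5), 2 (L1 #5, L2 #6) — 4 values in the same relative order in both. Since dp[5][7] = 4, nothing longer is possible.

4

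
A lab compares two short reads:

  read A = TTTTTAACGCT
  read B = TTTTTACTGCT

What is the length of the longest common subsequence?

One common subsequence of length 10: T [1,1]; then T [2,2]; then T [3,3]; then T [4,4]; then T [5,5]; then A [7,6]; then C [8,7]; then G [9,9]; then C [10,10]; then T [11,11]. Since dp[11][11] = 10, nothing longer is possible.

10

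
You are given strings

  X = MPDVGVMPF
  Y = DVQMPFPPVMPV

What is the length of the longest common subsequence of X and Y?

5

Let dp[i][j] be the LCS length of the first i characters of X and the first j characters of Y. dp[i][j] = dp[i-1][j-1]+1 when the i-th and j-th characters match, else max(dp[i-1][j], dp[i][j-1]).
    ·  D  V  Q  M  P  F  P  P  V  M  P  V
 ·  0  0  0  0  0  0  0  0  0  0  0  0  0
 M  0  0  0  0  1  1  1  1  1  1  1  1  1
 P  0  0  0  0  1  2  2  2  2  2  2  2  2
 D  0  1  1  1  1  2  2  2  2  2  2  2  2
 V  0  1  2  2  2  2  2  2  2  3  3  3  3
 G  0  1  2  2  2  2  2  2  2  3  3  3  3
 V  0  1  2  2  2  2  2  2  2  3  3  3  4
 M  0  1  2  2  3  3  3  3  3  3  4  4  4
 P  0  1  2  2  3  4  4  4  4  4  4  5  5
 F  0  1  2  2  3  4  5  5  5  5  5  5  5
dp[9][12] = 5. One LCS (by backtracking along matches): MPVMP.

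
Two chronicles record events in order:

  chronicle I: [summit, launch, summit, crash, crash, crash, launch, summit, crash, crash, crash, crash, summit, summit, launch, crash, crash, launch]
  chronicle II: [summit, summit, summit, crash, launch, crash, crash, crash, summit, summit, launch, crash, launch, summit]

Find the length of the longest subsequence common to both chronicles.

One common subsequence of length 12: summit (chronicle I #1, chronicle II #2); then summit (chronicle I #3, chronicle II #3); then crash (chronicle I #6, chronicle II #4); then launch (chronicle I #7, chronicle II #5); then crash (chronicle I #10, chronicle II #6); then crash (chronicle I #11, chronicle II #7); then crash (chronicle I #12, chronicle II #8); then summit (chronicle I #13, chronicle II #9); then summit (chronicle I #14, chronicle II #10); then launch (chronicle I #15, chronicle II #11); then crash (chronicle I #17, chronicle II #12); then launch (chronicle I #18, chronicle II #13). dp[18][14] = 12 confirms this is the maximum.

12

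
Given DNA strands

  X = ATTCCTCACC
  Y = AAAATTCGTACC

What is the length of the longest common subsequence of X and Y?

Taking A [1,4] → T [2,5] → T [3,6] → C [4,7] → T [6,9] → A [8,10] → C [9,11] → C [10,12] gives a common subsequence of length 8. The LCS DP gives dp[10][12] = 8, so this is optimal.

8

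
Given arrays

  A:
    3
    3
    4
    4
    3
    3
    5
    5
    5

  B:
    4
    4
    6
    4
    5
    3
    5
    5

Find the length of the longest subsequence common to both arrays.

5

Let dp[i][j] be the LCS length of the first i values of A and the first j values of B. dp[i][j] = dp[i-1][j-1]+1 when the i-th and j-th values match, else max(dp[i-1][j], dp[i][j-1]).
    ·  4  4  6  4  5  3  5  5
 ·  0  0  0  0  0  0  0  0  0
 3  0  0  0  0  0  0  1  1  1
 3  0  0  0  0  0  0  1  1  1
 4  0  1  1  1  1  1  1  1  1
 4  0  1  2  2  2  2  2  2  2
 3  0  1  2  2  2  2  3  3  3
 3  0  1  2  2  2  2  3  3  3
 5  0  1  2  2  2  3  3  4  4
 5  0  1  2  2  2  3  3  4  5
 5  0  1  2  2  2  3  3  4  5
dp[9][8] = 5. One LCS (by backtracking along matches): 4, 4, 3, 5, 5.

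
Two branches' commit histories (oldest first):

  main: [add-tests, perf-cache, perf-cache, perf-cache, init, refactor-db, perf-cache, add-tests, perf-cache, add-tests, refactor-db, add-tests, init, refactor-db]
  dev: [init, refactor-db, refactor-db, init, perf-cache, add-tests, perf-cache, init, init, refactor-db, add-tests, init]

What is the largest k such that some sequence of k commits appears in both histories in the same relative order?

8

One common subsequence of length 8: init (main #5, dev #1), refactor-db (main #6, dev #3), perf-cache (main #7, dev #5), add-tests (main #8, dev #6), perf-cache (main #9, dev #7), refactor-db (main #11, dev #10), add-tests (main #12, dev #11), init (main #13, dev #12), and the DP table's final entry dp[14][12] is also 8, so no common subsequence is longer.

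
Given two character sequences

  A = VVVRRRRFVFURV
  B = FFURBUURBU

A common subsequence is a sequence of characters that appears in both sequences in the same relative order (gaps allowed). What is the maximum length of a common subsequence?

4

Pick F at A[8]=B[1], then F at A[10]=B[2], then U at A[11]=B[7], then R at A[12]=B[8]; all 4 characters appear in both, in order. Since dp[13][10] = 4, nothing longer is possible.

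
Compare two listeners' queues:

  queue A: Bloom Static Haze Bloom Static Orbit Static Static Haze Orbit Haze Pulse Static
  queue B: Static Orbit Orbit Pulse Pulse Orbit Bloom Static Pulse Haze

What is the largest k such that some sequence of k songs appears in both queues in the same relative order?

Match Static [5,1], Orbit [6,2], Orbit [10,3], Pulse [12,5], Static [13,8] — 5 songs in the same relative order in both, and the DP table's final entry dp[13][10] is also 5, so no common subsequence is longer.

5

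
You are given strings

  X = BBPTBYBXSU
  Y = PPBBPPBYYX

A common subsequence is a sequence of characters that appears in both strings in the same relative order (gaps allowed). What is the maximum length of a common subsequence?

6

Let dp[i][j] be the LCS length of the first i characters of X and the first j characters of Y. dp[i][j] = dp[i-1][j-1]+1 when the i-th and j-th characters match, else max(dp[i-1][j], dp[i][j-1]).
    ·  P  P  B  B  P  P  B  Y  Y  X
 ·  0  0  0  0  0  0  0  0  0  0  0
 B  0  0  0  1  1  1  1  1  1  1  1
 B  0  0  0  1  2  2  2  2  2  2  2
 P  0  1  1  1  2  3  3  3  3  3  3
 T  0  1  1  1  2  3  3  3  3  3  3
 B  0  1  1  2  2  3  3  4  4  4  4
 Y  0  1  1  2  2  3  3  4  5  5  5
 B  0  1  1  2  3  3  3  4  5  5  5
 X  0  1  1  2  3  3  3  4  5  5  6
 S  0  1  1  2  3  3  3  4  5  5  6
 U  0  1  1  2  3  3  3  4  5  5  6
dp[10][10] = 6. One LCS (by backtracking along matches): BBPBYX.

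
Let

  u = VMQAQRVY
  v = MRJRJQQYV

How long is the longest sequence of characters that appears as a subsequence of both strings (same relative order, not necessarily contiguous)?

4

Match M (u #2, v #1), then Q (u #3, v #6), then Q (u #5, v #7), then V (u #7, v #9) — 4 characters in the same relative order in both. Since dp[8][9] = 4, nothing longer is possible.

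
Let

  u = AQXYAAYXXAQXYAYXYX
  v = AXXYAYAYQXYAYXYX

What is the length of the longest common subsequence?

Match A at u[1]=v[1] → X at u[3]=v[3] → Y at u[4]=v[4] → A at u[5]=v[5] → A at u[6]=v[7] → Y at u[7]=v[8] → Q at u[11]=v[9] → X at u[12]=v[10] → Y at u[13]=v[11] → A at u[14]=v[12] → Y at u[15]=v[13] → X at u[16]=v[14] → Y at u[17]=v[15] → X at u[18]=v[16] — 14 characters in the same relative order in both, and the DP table's final entry dp[18][16] is also 14, so no common subsequence is longer.

14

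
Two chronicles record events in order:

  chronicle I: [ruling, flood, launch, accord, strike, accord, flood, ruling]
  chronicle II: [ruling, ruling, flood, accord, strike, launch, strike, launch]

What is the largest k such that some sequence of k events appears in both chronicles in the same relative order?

One common subsequence of length 4: ruling [1,2], flood [2,3], launch [3,6], strike [5,7]. Since dp[8][8] = 4, nothing longer is possible.

4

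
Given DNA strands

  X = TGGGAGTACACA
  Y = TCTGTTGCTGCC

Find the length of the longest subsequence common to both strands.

Let dp[i][j] be the LCS length of the first i bases of X and the first j bases of Y. dp[i][j] = dp[i-1][j-1]+1 when the i-th and j-th bases match, else max(dp[i-1][j], dp[i][j-1]).
    ·  T  C  T  G  T  T  G  C  T  G  C  C
 ·  0  0  0  0  0  0  0  0  0  0  0  0  0
 T  0  1  1  1  1  1  1  1  1  1  1  1  1
 G  0  1  1  1  2  2  2  2  2  2  2  2  2
 G  0  1  1  1  2  2  2  3  3  3  3  3  3
 G  0  1  1  1  2  2  2  3  3  3  4  4  4
 A  0  1  1  1  2  2  2  3  3  3  4  4  4
 G  0  1  1  1  2  2  2  3  3  3  4  4  4
 T  0  1  1  2  2  3  3  3  3  4  4  4  4
 A  0  1  1  2  2  3  3  3  3  4  4  4  4
 C  0  1  2  2  2  3  3  3  4  4  4  5  5
 A  0  1  2  2  2  3  3  3  4  4  4  5  5
 C  0  1  2  2  2  3  3  3  4  4  4  5  6
 A  0  1  2  2  2  3  3  3  4  4  4  5  6
dp[12][12] = 6. One LCS (by backtracking along matches): TGGGCC.

6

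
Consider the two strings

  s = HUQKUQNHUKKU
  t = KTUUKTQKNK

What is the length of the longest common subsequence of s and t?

Let dp[i][j] be the LCS length of the first i characters of s and the first j characters of t. dp[i][j] = dp[i-1][j-1]+1 when the i-th and j-th characters match, else max(dp[i-1][j], dp[i][j-1]).
    ·  K  T  U  U  K  T  Q  K  N  K
 ·  0  0  0  0  0  0  0  0  0  0  0
 H  0  0  0  0  0  0  0  0  0  0  0
 U  0  0  0  1  1  1  1  1  1  1  1
 Q  0  0  0  1  1  1  1  2  2  2  2
 K  0  1  1  1  1  2  2  2  3  3  3
 U  0  1  1  2  2  2  2  2  3  3  3
 Q  0  1  1  2  2  2  2  3  3  3  3
 N  0  1  1  2  2  2  2  3  3  4  4
 H  0  1  1  2  2  2  2  3  3  4  4
 U  0  1  1  2  3  3  3  3  3  4  4
 K  0  1  1  2  3  4  4  4  4  4  5
 K  0  1  1  2  3  4  4  4  5  5  5
 U  0  1  1  2  3  4  4  4  5  5  5
dp[12][10] = 5. One LCS (by backtracking along matches): UQKNK.

5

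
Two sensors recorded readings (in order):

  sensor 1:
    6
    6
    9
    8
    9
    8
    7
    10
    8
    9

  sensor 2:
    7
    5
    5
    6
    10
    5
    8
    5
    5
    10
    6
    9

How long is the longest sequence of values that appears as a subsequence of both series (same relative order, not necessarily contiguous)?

Match 6 [1,4], 8 [4,7], 10 [8,10], 9 [10,12] — 4 values in the same relative order in both. The LCS DP gives dp[10][12] = 4, so this is optimal.

4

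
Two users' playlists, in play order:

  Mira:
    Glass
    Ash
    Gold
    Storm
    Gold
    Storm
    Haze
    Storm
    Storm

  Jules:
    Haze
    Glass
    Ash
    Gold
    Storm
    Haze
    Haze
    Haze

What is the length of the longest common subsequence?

Taking Glass [1,2], then Ash [2,3], then Gold [3,4], then Storm [4,5], then Haze [7,8] gives a common subsequence of length 5. dp[9][8] = 5 confirms this is the maximum.

5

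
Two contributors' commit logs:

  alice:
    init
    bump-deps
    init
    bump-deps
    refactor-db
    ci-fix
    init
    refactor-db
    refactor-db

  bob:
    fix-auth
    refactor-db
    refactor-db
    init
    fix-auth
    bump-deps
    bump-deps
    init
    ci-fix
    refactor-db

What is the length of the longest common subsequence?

5

Match init [1,4], bump-deps [2,7], init [3,8], ci-fix [6,9], refactor-db [9,10] — 5 commits in the same relative order in both, and the DP table's final entry dp[9][10] is also 5, so no common subsequence is longer.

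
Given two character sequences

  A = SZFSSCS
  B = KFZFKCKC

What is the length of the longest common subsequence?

3

Match Z (A #2, B #3) → F (A #3, B #4) → C (A #6, B #8) — 3 characters in the same relative order in both, and the DP table's final entry dp[7][8] is also 3, so no common subsequence is longer.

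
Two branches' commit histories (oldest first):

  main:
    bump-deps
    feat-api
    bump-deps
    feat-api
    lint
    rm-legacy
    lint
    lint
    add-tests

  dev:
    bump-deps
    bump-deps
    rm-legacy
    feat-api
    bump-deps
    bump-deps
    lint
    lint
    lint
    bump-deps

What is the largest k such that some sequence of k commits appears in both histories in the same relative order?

6

Taking bump-deps (main #1, dev #2), then feat-api (main #2, dev #4), then bump-deps (main #3, dev #6), then lint (main #5, dev #7), then lint (main #7, dev #8), then lint (main #8, dev #9) gives a common subsequence of length 6. dp[9][10] = 6 confirms this is the maximum.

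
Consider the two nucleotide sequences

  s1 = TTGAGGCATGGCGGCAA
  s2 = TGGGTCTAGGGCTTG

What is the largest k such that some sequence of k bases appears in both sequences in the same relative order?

10

Taking T [2,1]; then G [3,2]; then G [5,3]; then G [6,4]; then C [7,6]; then A [8,8]; then G [10,10]; then G [11,11]; then C [12,12]; then G [14,15] gives a common subsequence of length 10, and the DP table's final entry dp[17][15] is also 10, so no common subsequence is longer.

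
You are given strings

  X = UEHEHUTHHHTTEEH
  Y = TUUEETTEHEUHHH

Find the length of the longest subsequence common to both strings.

Pick U [1,3] → E [2,8] → H [3,9] → E [4,10] → U [6,11] → H [9,12] → H [10,13] → H [15,14]; all 8 characters appear in both, in order. dp[15][14] = 8 confirms this is the maximum.

8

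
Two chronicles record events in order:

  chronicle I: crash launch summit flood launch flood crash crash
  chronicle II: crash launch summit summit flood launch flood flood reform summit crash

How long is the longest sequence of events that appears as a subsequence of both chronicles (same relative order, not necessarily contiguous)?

Match crash [1,1] → launch [2,2] → summit [3,4] → flood [4,5] → launch [5,6] → flood [6,8] → crash [8,11] — 7 events in the same relative order in both. Since dp[8][11] = 7, nothing longer is possible.

7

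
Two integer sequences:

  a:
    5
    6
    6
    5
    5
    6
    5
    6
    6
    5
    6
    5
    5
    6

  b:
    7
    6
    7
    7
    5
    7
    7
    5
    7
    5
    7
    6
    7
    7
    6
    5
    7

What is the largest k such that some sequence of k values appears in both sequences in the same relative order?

7

Pick 6 at a[2]=b[2], then 5 at a[4]=b[5], then 5 at a[5]=b[8], then 5 at a[7]=b[10], then 6 at a[8]=b[12], then 6 at a[9]=b[15], then 5 at a[10]=b[16]; all 7 values appear in both, in order. The LCS DP gives dp[14][17] = 7, so this is optimal.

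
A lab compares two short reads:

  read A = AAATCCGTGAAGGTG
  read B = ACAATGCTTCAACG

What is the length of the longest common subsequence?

Taking A at read A[1]=read B[1]; then A at read A[2]=read B[3]; then A at read A[3]=read B[4]; then T at read A[4]=read B[5]; then C at read A[5]=read B[7]; then C at read A[6]=read B[10]; then A at read A[10]=read B[11]; then A at read A[11]=read B[12]; then G at read A[15]=read B[14] gives a common subsequence of length 9. The LCS DP gives dp[15][14] = 9, so this is optimal.

9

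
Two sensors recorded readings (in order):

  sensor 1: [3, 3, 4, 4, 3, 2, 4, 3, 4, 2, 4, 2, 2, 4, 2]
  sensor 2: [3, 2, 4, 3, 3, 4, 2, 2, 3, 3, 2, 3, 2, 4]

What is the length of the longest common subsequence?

9

Match 3 at sensor 1[1]=sensor 2[1], 4 at sensor 1[4]=sensor 2[3], 3 at sensor 1[5]=sensor 2[4], 3 at sensor 1[8]=sensor 2[5], 4 at sensor 1[9]=sensor 2[6], 2 at sensor 1[10]=sensor 2[8], 2 at sensor 1[12]=sensor 2[11], 2 at sensor 1[13]=sensor 2[13], 4 at sensor 1[14]=sensor 2[14] — 9 values in the same relative order in both. dp[15][14] = 9 confirms this is the maximum.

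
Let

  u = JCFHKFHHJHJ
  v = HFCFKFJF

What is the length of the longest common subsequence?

Let dp[i][j] be the LCS length of the first i characters of u and the first j characters of v. dp[i][j] = dp[i-1][j-1]+1 when the i-th and j-th characters match, else max(dp[i-1][j], dp[i][j-1]).
    ·  H  F  C  F  K  F  J  F
 ·  0  0  0  0  0  0  0  0  0
 J  0  0  0  0  0  0  0  1  1
 C  0  0  0  1  1  1  1  1  1
 F  0  0  1  1  2  2  2  2  2
 H  0  1  1  1  2  2  2  2  2
 K  0  1  1  1  2  3  3  3  3
 F  0  1  2  2  2  3  4  4  4
 H  0  1  2  2  2  3  4  4  4
 H  0  1  2  2  2  3  4  4  4
 J  0  1  2  2  2  3  4  5  5
 H  0  1  2  2  2  3  4  5  5
 J  0  1  2  2  2  3  4  5  5
dp[11][8] = 5. One LCS (by backtracking along matches): CFKFJ.

5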